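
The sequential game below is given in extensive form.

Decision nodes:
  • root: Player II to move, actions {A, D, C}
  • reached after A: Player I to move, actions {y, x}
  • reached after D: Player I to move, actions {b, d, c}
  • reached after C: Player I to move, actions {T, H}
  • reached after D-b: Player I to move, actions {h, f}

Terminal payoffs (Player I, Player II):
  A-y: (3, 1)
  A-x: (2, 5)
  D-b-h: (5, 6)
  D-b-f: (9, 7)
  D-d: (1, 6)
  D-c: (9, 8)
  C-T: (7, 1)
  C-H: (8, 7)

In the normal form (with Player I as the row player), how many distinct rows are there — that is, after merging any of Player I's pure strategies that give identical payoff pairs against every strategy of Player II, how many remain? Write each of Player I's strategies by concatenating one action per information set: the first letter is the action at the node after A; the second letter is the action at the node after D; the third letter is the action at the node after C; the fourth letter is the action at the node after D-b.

Player I has 24 pure strategies: ybTh, ybTf, ybHh, ybHf, ydTh, ydTf, ydHh, ydHf, ycTh, ycTf, ycHh, ycHf, xbTh, xbTf, xbHh, xbHf, xdTh, xdTf, xdHh, xdHf, xcTh, xcTf, xcHh, xcHf. Columns: A, D, C.
{ybTh} → row (3,1) (5,6) (7,1)
{ybTf} → row (3,1) (9,7) (7,1)
{ybHh} → row (3,1) (5,6) (8,7)
{ybHf} → row (3,1) (9,7) (8,7)
{ydTh, ydTf} → row (3,1) (1,6) (7,1)
{ydHh, ydHf} → row (3,1) (1,6) (8,7)
{ycTh, ycTf} → row (3,1) (9,8) (7,1)
{ycHh, ycHf} → row (3,1) (9,8) (8,7)
{xbTh} → row (2,5) (5,6) (7,1)
{xbTf} → row (2,5) (9,7) (7,1)
{xbHh} → row (2,5) (5,6) (8,7)
{xbHf} → row (2,5) (9,7) (8,7)
{xdTh, xdTf} → row (2,5) (1,6) (7,1)
{xdHh, xdHf} → row (2,5) (1,6) (8,7)
{xcTh, xcTf} → row (2,5) (9,8) (7,1)
{xcHh, xcHf} → row (2,5) (9,8) (8,7)
That's 16 distinct rows out of 24 strategies.

16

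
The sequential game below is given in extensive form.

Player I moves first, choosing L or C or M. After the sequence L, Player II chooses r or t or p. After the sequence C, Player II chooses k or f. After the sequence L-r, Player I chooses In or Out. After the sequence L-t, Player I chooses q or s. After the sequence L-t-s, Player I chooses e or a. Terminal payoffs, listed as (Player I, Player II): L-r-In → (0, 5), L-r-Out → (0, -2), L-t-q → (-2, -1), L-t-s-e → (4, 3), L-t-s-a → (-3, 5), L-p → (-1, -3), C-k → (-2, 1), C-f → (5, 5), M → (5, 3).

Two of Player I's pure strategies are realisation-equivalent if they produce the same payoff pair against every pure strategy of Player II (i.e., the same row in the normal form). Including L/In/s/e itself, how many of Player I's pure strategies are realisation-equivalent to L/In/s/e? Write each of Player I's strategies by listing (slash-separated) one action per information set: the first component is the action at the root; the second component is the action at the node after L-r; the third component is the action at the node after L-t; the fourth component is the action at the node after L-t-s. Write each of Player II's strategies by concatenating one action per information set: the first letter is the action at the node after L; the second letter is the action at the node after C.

Row for L/In/s/e (columns rk, rf, tk, tf, pk, pf): (0,5) (0,5) (4,3) (4,3) (-1,-3) (-1,-3).
Every one of Player I's information sets is on the play path for some reply by Player II when Player I follows L/In/s/e.
Changing the action at any of them therefore changes at least one column, so only L/In/s/e itself gives this row.

1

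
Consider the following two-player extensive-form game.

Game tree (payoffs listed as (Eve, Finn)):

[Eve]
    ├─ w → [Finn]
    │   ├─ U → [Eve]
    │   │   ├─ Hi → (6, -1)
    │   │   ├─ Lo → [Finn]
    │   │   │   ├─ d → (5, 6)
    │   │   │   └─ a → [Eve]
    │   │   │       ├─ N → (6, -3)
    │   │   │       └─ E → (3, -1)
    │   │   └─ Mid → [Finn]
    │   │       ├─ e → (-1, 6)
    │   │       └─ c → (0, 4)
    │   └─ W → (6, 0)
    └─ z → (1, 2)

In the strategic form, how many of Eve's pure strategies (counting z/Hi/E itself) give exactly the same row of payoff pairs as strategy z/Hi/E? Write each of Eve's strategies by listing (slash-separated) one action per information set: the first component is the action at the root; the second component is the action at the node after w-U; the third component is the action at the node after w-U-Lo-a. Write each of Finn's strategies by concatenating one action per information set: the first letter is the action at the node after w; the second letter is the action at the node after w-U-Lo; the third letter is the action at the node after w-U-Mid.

Row for z/Hi/E (columns Ude, Udc, Uae, Uac, Wde, Wdc, Wae, Wac): (1,2) (1,2) (1,2) (1,2) (1,2) (1,2) (1,2) (1,2).
Under z/Hi/E, Eve's choice at the node after w-U and at the node after w-U-Lo-a can never be reached regardless of what Finn does, so varying those choices leaves every outcome unchanged.
Holding the reachable choices fixed and varying the unreachable ones freely already gives 3 × 2 = 6 equivalent strategies.
No other strategy reproduces this row, so those 6 are the full class: z/Hi/N, z/Hi/E, z/Lo/N, z/Lo/E, z/Mid/N, z/Mid/E.

6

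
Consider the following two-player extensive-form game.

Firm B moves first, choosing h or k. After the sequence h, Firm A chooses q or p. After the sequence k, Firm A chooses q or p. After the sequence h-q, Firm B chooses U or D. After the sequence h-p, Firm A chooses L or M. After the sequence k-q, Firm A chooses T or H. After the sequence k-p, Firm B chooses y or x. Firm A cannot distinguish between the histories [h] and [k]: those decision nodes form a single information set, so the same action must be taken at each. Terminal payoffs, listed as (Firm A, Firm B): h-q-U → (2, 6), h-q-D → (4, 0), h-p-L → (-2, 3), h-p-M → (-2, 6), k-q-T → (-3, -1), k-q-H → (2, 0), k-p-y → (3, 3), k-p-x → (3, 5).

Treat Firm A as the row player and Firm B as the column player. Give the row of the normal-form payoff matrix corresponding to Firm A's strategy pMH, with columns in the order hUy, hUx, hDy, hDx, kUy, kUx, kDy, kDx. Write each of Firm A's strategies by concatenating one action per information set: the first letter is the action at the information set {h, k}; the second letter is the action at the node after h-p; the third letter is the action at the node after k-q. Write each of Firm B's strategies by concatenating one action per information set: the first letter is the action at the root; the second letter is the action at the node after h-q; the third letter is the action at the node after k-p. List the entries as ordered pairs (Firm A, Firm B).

(-2,6) (-2,6) (-2,6) (-2,6) (3,3) (3,5) (3,3) (3,5)

vs hUy: Firm B plays h → Firm A plays p at [h] → Firm A plays M at [h-p] → (-2, 6)
vs hUx: Firm B plays h → Firm A plays p at [h] → Firm A plays M at [h-p] → (-2, 6)
vs hDy: Firm B plays h → Firm A plays p at [h] → Firm A plays M at [h-p] → (-2, 6)
vs hDx: Firm B plays h → Firm A plays p at [h] → Firm A plays M at [h-p] → (-2, 6)
vs kUy: Firm B plays k → Firm A plays p at [k] → Firm B plays y at [k-p] → (3, 3)
vs kUx: Firm B plays k → Firm A plays p at [k] → Firm B plays x at [k-p] → (3, 5)
vs kDy: Firm B plays k → Firm A plays p at [k] → Firm B plays y at [k-p] → (3, 3)
vs kDx: Firm B plays k → Firm A plays p at [k] → Firm B plays x at [k-p] → (3, 5)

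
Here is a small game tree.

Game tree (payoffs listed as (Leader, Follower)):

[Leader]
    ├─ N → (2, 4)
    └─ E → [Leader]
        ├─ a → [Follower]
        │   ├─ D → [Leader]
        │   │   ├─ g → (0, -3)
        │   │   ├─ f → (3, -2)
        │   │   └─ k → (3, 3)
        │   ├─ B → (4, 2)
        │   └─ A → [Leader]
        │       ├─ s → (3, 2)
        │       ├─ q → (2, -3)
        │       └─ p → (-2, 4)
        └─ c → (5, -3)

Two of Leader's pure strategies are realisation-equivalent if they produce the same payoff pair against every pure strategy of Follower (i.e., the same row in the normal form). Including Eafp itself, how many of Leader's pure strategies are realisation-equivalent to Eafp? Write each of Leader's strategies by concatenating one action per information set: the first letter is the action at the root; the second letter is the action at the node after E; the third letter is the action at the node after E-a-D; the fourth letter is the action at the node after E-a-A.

Row for Eafp (columns D, B, A): (3,-2) (4,2) (-2,4).
Every one of Leader's information sets is on the play path for some reply by Follower when Leader follows Eafp.
Changing the action at any of them therefore changes at least one column, so only Eafp itself gives this row.

1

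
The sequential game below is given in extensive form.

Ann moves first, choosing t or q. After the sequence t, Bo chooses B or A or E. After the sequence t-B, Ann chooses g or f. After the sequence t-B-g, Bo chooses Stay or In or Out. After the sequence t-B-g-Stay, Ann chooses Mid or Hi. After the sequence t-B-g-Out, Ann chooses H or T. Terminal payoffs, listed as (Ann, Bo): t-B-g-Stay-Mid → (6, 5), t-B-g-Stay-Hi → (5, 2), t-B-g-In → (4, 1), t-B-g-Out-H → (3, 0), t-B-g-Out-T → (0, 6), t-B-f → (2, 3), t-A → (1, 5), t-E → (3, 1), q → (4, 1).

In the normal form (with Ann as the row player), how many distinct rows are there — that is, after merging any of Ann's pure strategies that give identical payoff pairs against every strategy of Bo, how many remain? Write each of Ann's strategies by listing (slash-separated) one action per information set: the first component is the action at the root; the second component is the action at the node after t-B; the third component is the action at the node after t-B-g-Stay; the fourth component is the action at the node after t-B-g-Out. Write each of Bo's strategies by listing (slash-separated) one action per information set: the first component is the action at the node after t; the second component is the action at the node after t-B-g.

6

Ann has 16 pure strategies: t/g/Mid/H, t/g/Mid/T, t/g/Hi/H, t/g/Hi/T, t/f/Mid/H, t/f/Mid/T, t/f/Hi/H, t/f/Hi/T, q/g/Mid/H, q/g/Mid/T, q/g/Hi/H, q/g/Hi/T, q/f/Mid/H, q/f/Mid/T, q/f/Hi/H, q/f/Hi/T. Columns: B/Stay, B/In, B/Out, A/Stay, A/In, A/Out, E/Stay, E/In, E/Out.
{t/g/Mid/H} → row (6,5) (4,1) (3,0) (1,5) (1,5) (1,5) (3,1) (3,1) (3,1)
{t/g/Mid/T} → row (6,5) (4,1) (0,6) (1,5) (1,5) (1,5) (3,1) (3,1) (3,1)
{t/g/Hi/H} → row (5,2) (4,1) (3,0) (1,5) (1,5) (1,5) (3,1) (3,1) (3,1)
{t/g/Hi/T} → row (5,2) (4,1) (0,6) (1,5) (1,5) (1,5) (3,1) (3,1) (3,1)
{t/f/Mid/H, t/f/Mid/T, t/f/Hi/H, t/f/Hi/T} → row (2,3) (2,3) (2,3) (1,5) (1,5) (1,5) (3,1) (3,1) (3,1)
{q/g/Mid/H, q/g/Mid/T, q/g/Hi/H, q/g/Hi/T, q/f/Mid/H, q/f/Mid/T, q/f/Hi/H, q/f/Hi/T} → row (4,1) (4,1) (4,1) (4,1) (4,1) (4,1) (4,1) (4,1) (4,1)
That's 6 distinct rows out of 16 strategies.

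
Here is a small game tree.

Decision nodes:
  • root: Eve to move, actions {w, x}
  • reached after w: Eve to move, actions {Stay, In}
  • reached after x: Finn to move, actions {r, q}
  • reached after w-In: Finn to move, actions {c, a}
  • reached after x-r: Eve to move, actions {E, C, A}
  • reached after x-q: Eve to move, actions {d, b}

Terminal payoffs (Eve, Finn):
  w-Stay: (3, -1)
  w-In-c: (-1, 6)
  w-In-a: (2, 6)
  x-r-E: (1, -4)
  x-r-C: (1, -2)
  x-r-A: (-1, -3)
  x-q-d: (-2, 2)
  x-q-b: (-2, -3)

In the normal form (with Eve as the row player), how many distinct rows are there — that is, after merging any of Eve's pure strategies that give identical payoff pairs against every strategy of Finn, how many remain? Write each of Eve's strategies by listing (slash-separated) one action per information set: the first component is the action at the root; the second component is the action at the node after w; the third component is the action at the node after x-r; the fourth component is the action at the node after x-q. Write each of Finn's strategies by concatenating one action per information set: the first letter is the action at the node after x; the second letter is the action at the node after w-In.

8

Eve has 24 pure strategies: w/Stay/E/d, w/Stay/E/b, w/Stay/C/d, w/Stay/C/b, w/Stay/A/d, w/Stay/A/b, w/In/E/d, w/In/E/b, w/In/C/d, w/In/C/b, w/In/A/d, w/In/A/b, x/Stay/E/d, x/Stay/E/b, x/Stay/C/d, x/Stay/C/b, x/Stay/A/d, x/Stay/A/b, x/In/E/d, x/In/E/b, x/In/C/d, x/In/C/b, x/In/A/d, x/In/A/b. Columns: rc, ra, qc, qa.
{w/Stay/E/d, w/Stay/E/b, w/Stay/C/d, w/Stay/C/b, w/Stay/A/d, w/Stay/A/b} → row (3,-1) (3,-1) (3,-1) (3,-1)
{w/In/E/d, w/In/E/b, w/In/C/d, w/In/C/b, w/In/A/d, w/In/A/b} → row (-1,6) (2,6) (-1,6) (2,6)
{x/Stay/E/d, x/In/E/d} → row (1,-4) (1,-4) (-2,2) (-2,2)
{x/Stay/E/b, x/In/E/b} → row (1,-4) (1,-4) (-2,-3) (-2,-3)
{x/Stay/C/d, x/In/C/d} → row (1,-2) (1,-2) (-2,2) (-2,2)
{x/Stay/C/b, x/In/C/b} → row (1,-2) (1,-2) (-2,-3) (-2,-3)
{x/Stay/A/d, x/In/A/d} → row (-1,-3) (-1,-3) (-2,2) (-2,2)
{x/Stay/A/b, x/In/A/b} → row (-1,-3) (-1,-3) (-2,-3) (-2,-3)
That's 8 distinct rows out of 24 strategies.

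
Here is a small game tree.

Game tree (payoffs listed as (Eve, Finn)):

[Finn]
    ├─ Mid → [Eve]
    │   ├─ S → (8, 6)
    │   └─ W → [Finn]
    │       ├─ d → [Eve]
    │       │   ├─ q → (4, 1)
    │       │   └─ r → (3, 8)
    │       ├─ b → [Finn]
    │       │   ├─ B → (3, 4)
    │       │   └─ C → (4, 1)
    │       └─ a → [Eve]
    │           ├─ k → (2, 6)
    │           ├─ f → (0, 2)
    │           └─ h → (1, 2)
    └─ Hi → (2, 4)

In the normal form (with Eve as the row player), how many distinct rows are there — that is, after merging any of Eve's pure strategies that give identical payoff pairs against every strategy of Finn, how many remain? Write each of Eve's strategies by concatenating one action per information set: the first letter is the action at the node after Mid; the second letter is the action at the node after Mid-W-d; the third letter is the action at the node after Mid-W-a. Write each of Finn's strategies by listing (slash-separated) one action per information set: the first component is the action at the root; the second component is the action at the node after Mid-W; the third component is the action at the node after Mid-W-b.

7

Eve has 12 pure strategies: Sqk, Sqf, Sqh, Srk, Srf, Srh, Wqk, Wqf, Wqh, Wrk, Wrf, Wrh. Columns: Mid/d/B, Mid/d/C, Mid/b/B, Mid/b/C, Mid/a/B, Mid/a/C, Hi/d/B, Hi/d/C, Hi/b/B, Hi/b/C, Hi/a/B, Hi/a/C.
{Sqk, Sqf, Sqh, Srk, Srf, Srh} → row (8,6) (8,6) (8,6) (8,6) (8,6) (8,6) (2,4) (2,4) (2,4) (2,4) (2,4) (2,4)
{Wqk} → row (4,1) (4,1) (3,4) (4,1) (2,6) (2,6) (2,4) (2,4) (2,4) (2,4) (2,4) (2,4)
{Wqf} → row (4,1) (4,1) (3,4) (4,1) (0,2) (0,2) (2,4) (2,4) (2,4) (2,4) (2,4) (2,4)
{Wqh} → row (4,1) (4,1) (3,4) (4,1) (1,2) (1,2) (2,4) (2,4) (2,4) (2,4) (2,4) (2,4)
{Wrk} → row (3,8) (3,8) (3,4) (4,1) (2,6) (2,6) (2,4) (2,4) (2,4) (2,4) (2,4) (2,4)
{Wrf} → row (3,8) (3,8) (3,4) (4,1) (0,2) (0,2) (2,4) (2,4) (2,4) (2,4) (2,4) (2,4)
{Wrh} → row (3,8) (3,8) (3,4) (4,1) (1,2) (1,2) (2,4) (2,4) (2,4) (2,4) (2,4) (2,4)
That's 7 distinct rows out of 12 strategies.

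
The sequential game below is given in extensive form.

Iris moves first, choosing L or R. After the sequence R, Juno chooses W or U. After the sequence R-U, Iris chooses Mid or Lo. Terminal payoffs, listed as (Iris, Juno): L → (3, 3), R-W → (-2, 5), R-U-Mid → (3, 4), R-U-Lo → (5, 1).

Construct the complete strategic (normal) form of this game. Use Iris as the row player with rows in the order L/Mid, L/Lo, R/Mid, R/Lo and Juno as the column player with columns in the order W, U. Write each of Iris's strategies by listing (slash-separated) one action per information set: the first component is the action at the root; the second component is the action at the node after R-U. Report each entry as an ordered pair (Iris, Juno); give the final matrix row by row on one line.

L/Mid: (3,3) (3,3) | L/Lo: (3,3) (3,3) | R/Mid: (-2,5) (3,4) | R/Lo: (-2,5) (5,1)

             W        U
L/Mid    (3,3)    (3,3)
 L/Lo    (3,3)    (3,3)
R/Mid   (-2,5)    (3,4)
 R/Lo   (-2,5)    (5,1)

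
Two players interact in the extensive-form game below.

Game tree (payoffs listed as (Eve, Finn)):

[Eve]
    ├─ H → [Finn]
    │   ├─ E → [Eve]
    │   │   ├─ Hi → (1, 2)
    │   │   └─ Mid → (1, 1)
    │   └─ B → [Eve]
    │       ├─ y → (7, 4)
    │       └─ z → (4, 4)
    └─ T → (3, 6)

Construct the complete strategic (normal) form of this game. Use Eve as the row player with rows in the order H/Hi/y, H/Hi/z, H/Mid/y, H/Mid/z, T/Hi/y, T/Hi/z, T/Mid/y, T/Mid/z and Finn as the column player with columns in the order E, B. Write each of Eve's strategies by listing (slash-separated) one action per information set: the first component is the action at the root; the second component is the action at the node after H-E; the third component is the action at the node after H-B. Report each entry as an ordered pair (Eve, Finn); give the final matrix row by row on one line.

               E        B
 H/Hi/y    (1,2)    (7,4)
 H/Hi/z    (1,2)    (4,4)
H/Mid/y    (1,1)    (7,4)
H/Mid/z    (1,1)    (4,4)
 T/Hi/y    (3,6)    (3,6)
 T/Hi/z    (3,6)    (3,6)
T/Mid/y    (3,6)    (3,6)
T/Mid/z    (3,6)    (3,6)

H/Hi/y: (1,2) (7,4) | H/Hi/z: (1,2) (4,4) | H/Mid/y: (1,1) (7,4) | H/Mid/z: (1,1) (4,4) | T/Hi/y: (3,6) (3,6) | T/Hi/z: (3,6) (3,6) | T/Mid/y: (3,6) (3,6) | T/Mid/z: (3,6) (3,6)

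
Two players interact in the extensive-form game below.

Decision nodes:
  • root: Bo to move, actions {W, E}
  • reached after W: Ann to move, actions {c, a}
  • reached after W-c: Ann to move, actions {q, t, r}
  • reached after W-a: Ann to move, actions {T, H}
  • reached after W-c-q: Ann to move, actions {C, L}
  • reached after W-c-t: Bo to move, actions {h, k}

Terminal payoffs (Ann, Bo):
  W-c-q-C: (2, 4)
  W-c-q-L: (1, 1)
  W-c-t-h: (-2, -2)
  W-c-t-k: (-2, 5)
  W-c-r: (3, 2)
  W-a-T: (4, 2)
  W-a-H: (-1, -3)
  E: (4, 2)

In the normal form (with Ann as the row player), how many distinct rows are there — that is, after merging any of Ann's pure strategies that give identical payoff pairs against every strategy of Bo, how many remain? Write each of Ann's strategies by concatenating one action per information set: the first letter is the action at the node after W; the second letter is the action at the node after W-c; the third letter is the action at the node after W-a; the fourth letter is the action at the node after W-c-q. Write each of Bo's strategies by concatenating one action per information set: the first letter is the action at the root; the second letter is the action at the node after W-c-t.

Ann has 24 pure strategies: cqTC, cqTL, cqHC, cqHL, ctTC, ctTL, ctHC, ctHL, crTC, crTL, crHC, crHL, aqTC, aqTL, aqHC, aqHL, atTC, atTL, atHC, atHL, arTC, arTL, arHC, arHL. Columns: Wh, Wk, Eh, Ek.
{cqTC, cqHC} → row (2,4) (2,4) (4,2) (4,2)
{cqTL, cqHL} → row (1,1) (1,1) (4,2) (4,2)
{ctTC, ctTL, ctHC, ctHL} → row (-2,-2) (-2,5) (4,2) (4,2)
{crTC, crTL, crHC, crHL} → row (3,2) (3,2) (4,2) (4,2)
{aqTC, aqTL, atTC, atTL, arTC, arTL} → row (4,2) (4,2) (4,2) (4,2)
{aqHC, aqHL, atHC, atHL, arHC, arHL} → row (-1,-3) (-1,-3) (4,2) (4,2)
That's 6 distinct rows out of 24 strategies.

6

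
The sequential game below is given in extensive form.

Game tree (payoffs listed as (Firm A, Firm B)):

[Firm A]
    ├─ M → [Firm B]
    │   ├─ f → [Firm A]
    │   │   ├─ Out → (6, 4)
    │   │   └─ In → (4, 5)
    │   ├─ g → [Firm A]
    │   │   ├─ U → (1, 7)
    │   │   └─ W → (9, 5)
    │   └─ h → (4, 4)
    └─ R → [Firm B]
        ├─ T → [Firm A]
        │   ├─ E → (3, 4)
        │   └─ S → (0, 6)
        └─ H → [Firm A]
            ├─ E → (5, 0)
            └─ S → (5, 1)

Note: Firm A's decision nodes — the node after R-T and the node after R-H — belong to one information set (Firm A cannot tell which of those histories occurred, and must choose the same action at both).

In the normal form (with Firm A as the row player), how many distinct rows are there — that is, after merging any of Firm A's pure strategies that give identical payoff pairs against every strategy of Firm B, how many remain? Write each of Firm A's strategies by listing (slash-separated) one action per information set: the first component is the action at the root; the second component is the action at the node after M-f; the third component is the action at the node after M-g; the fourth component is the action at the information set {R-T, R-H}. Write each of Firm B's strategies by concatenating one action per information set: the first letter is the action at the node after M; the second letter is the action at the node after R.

6

Firm A has 16 pure strategies: M/Out/U/E, M/Out/U/S, M/Out/W/E, M/Out/W/S, M/In/U/E, M/In/U/S, M/In/W/E, M/In/W/S, R/Out/U/E, R/Out/U/S, R/Out/W/E, R/Out/W/S, R/In/U/E, R/In/U/S, R/In/W/E, R/In/W/S. Columns: fT, fH, gT, gH, hT, hH.
{M/Out/U/E, M/Out/U/S} → row (6,4) (6,4) (1,7) (1,7) (4,4) (4,4)
{M/Out/W/E, M/Out/W/S} → row (6,4) (6,4) (9,5) (9,5) (4,4) (4,4)
{M/In/U/E, M/In/U/S} → row (4,5) (4,5) (1,7) (1,7) (4,4) (4,4)
{M/In/W/E, M/In/W/S} → row (4,5) (4,5) (9,5) (9,5) (4,4) (4,4)
{R/Out/U/E, R/Out/W/E, R/In/U/E, R/In/W/E} → row (3,4) (5,0) (3,4) (5,0) (3,4) (5,0)
{R/Out/U/S, R/Out/W/S, R/In/U/S, R/In/W/S} → row (0,6) (5,1) (0,6) (5,1) (0,6) (5,1)
That's 6 distinct rows out of 16 strategies.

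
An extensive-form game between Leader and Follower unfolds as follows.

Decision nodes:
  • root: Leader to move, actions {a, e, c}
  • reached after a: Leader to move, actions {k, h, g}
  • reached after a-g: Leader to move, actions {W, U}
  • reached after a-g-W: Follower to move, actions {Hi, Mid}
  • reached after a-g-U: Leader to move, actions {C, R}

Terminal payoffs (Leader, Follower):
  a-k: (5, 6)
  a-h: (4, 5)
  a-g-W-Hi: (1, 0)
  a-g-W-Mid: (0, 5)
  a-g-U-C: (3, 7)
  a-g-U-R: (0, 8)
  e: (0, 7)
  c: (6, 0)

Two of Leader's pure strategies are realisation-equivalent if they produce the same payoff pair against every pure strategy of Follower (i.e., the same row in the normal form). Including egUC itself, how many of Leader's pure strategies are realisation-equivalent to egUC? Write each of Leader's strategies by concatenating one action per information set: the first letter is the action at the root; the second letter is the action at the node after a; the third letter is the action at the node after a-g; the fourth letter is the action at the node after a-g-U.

Row for egUC (columns Hi, Mid): (0,7) (0,7).
Under egUC, Leader's choice at the node after a and at the node after a-g and at the node after a-g-U can never be reached regardless of what Follower does, so varying those choices leaves every outcome unchanged.
Holding the reachable choices fixed and varying the unreachable ones freely already gives 3 × 2 × 2 = 12 equivalent strategies.
No other strategy reproduces this row, so those 12 are the full class: ekWC, ekWR, ekUC, ekUR, ehWC, ehWR, ehUC, ehUR, egWC, egWR, egUC, egUR.

12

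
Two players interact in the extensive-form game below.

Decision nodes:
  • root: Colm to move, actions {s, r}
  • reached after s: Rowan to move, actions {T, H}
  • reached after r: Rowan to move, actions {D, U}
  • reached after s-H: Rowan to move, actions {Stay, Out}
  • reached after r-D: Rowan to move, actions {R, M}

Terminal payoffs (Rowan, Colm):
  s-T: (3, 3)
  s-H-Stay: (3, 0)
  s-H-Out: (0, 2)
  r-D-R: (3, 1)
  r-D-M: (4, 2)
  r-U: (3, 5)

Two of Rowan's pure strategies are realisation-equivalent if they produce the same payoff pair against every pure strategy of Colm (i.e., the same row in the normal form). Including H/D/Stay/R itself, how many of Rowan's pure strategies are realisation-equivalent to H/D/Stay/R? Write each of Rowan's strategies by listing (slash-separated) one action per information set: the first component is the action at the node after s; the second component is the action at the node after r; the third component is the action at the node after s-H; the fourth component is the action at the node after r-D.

Row for H/D/Stay/R (columns s, r): (3,0) (3,1).
Every one of Rowan's information sets is on the play path for some reply by Colm when Rowan follows H/D/Stay/R.
Changing the action at any of them therefore changes at least one column, so only H/D/Stay/R itself gives this row.

1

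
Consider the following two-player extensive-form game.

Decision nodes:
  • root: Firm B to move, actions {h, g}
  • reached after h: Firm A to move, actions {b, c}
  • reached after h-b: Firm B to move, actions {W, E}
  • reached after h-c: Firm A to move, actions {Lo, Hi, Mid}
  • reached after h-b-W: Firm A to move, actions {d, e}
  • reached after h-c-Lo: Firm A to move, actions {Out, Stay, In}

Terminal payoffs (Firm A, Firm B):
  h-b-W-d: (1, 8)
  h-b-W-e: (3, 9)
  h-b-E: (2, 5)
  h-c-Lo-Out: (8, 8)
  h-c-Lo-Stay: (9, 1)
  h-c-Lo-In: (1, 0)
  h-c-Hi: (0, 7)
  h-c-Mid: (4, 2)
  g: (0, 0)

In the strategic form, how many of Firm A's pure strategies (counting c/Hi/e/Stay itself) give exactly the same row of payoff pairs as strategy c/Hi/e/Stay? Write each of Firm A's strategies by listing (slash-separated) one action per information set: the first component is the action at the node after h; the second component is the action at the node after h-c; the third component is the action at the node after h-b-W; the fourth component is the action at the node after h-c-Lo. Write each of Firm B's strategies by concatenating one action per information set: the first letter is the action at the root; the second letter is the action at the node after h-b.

Row for c/Hi/e/Stay (columns hW, hE, gW, gE): (0,7) (0,7) (0,0) (0,0).
Under c/Hi/e/Stay, Firm A's choice at the node after h-b-W and at the node after h-c-Lo can never be reached regardless of what Firm B does, so varying those choices leaves every outcome unchanged.
Holding the reachable choices fixed and varying the unreachable ones freely already gives 2 × 3 = 6 equivalent strategies.
No other strategy reproduces this row, so those 6 are the full class: c/Hi/d/Out, c/Hi/d/Stay, c/Hi/d/In, c/Hi/e/Out, c/Hi/e/Stay, c/Hi/e/In.

6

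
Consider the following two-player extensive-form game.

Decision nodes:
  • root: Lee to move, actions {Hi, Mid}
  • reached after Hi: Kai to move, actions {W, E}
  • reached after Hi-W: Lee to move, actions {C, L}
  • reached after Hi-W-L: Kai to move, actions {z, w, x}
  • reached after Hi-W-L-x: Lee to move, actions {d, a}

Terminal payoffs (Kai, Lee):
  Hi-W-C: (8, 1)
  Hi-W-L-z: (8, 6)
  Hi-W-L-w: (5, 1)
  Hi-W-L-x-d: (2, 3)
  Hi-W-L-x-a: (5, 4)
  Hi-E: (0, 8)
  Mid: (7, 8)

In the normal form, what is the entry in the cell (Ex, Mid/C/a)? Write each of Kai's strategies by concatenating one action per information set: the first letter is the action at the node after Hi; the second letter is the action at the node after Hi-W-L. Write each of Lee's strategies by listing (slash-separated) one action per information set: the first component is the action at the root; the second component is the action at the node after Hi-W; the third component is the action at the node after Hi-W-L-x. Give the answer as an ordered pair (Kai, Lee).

Trace the play path from the root:
  Lee plays Mid
→ terminal payoff (7, 8).
(Kai's choice at the node after Hi is never reached on this path, so it doesn't affect the outcome.)

(7, 8)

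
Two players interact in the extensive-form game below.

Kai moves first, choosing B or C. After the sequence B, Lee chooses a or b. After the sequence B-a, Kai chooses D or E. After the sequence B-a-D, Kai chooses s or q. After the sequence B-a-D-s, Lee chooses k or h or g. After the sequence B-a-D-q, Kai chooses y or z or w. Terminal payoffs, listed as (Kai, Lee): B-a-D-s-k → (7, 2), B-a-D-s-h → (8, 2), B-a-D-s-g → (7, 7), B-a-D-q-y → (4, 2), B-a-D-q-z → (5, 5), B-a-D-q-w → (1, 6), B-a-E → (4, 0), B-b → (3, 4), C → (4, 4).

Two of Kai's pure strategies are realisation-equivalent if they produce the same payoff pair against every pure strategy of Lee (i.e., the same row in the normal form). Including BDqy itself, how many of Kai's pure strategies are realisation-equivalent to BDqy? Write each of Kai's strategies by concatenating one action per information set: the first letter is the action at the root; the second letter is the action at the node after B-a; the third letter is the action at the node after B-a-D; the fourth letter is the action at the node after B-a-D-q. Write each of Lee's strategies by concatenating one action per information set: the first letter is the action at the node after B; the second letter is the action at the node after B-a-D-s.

Row for BDqy (columns ak, ah, ag, bk, bh, bg): (4,2) (4,2) (4,2) (3,4) (3,4) (3,4).
Every one of Kai's information sets is on the play path for some reply by Lee when Kai follows BDqy.
Changing the action at any of them therefore changes at least one column, so only BDqy itself gives this row.

1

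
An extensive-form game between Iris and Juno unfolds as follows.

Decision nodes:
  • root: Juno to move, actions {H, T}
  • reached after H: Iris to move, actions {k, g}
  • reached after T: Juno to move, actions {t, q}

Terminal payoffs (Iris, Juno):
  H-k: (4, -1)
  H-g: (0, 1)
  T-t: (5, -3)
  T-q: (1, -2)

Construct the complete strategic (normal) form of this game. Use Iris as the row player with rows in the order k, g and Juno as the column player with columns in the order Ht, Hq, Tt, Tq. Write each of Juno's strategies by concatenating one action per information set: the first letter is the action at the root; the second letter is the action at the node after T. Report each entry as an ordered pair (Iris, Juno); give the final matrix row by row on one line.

k: (4,-1) (4,-1) (5,-3) (1,-2) | g: (0,1) (0,1) (5,-3) (1,-2)

           Ht       Hq       Tt       Tq
   k   (4,-1)   (4,-1)   (5,-3)   (1,-2)
   g    (0,1)    (0,1)   (5,-3)   (1,-2)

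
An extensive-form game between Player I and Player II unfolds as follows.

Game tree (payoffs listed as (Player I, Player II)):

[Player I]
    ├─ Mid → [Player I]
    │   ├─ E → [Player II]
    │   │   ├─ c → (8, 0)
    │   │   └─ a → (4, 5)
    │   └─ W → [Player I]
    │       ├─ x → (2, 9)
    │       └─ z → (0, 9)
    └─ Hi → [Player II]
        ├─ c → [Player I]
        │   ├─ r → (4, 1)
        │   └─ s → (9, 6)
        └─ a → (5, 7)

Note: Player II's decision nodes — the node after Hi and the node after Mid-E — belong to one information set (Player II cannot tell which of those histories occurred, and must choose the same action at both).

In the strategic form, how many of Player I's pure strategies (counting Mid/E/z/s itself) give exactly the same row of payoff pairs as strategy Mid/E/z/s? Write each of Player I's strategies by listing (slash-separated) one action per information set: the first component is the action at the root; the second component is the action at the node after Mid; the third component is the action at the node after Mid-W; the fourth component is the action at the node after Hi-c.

4

Row for Mid/E/z/s (columns c, a): (8,0) (4,5).
Under Mid/E/z/s, Player I's choice at the node after Mid-W and at the node after Hi-c can never be reached regardless of what Player II does, so varying those choices leaves every outcome unchanged.
Holding the reachable choices fixed and varying the unreachable ones freely already gives 2 × 2 = 4 equivalent strategies.
No other strategy reproduces this row, so those 4 are the full class: Mid/E/x/r, Mid/E/x/s, Mid/E/z/r, Mid/E/z/s.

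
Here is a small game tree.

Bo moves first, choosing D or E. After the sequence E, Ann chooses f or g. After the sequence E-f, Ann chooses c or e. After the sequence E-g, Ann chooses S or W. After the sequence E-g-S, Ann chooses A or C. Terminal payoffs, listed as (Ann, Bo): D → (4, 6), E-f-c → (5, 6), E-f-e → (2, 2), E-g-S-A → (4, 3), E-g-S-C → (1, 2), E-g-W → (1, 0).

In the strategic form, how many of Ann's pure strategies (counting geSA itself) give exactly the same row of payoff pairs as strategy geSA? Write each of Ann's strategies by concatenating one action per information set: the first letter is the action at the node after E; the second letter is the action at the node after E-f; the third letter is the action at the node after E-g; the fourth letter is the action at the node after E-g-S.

2

Row for geSA (columns D, E): (4,6) (4,3).
Under geSA, Ann's choice at the node after E-f can never be reached regardless of what Bo does, so varying those choices leaves every outcome unchanged.
Holding the reachable choices fixed and varying the unreachable one freely already gives 2 equivalent strategies.
No other strategy reproduces this row, so those 2 are the full class: gcSA, geSA.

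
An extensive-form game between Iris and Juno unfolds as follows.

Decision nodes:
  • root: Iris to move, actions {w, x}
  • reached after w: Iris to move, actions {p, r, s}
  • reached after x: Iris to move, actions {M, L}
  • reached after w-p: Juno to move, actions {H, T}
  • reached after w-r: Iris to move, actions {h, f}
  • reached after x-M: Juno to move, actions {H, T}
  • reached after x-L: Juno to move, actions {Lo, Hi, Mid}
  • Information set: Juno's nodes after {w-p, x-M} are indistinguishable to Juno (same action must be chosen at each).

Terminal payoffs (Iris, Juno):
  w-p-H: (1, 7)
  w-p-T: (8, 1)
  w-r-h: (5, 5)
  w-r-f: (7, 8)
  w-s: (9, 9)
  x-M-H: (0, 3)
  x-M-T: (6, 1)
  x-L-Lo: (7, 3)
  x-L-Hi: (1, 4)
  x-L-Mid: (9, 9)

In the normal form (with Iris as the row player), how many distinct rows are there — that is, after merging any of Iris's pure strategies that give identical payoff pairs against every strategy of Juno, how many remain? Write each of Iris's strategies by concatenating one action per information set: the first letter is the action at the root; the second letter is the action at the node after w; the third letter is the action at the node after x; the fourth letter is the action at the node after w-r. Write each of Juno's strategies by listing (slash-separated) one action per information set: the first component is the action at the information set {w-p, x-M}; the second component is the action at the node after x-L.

6

Iris has 24 pure strategies: wpMh, wpMf, wpLh, wpLf, wrMh, wrMf, wrLh, wrLf, wsMh, wsMf, wsLh, wsLf, xpMh, xpMf, xpLh, xpLf, xrMh, xrMf, xrLh, xrLf, xsMh, xsMf, xsLh, xsLf. Columns: H/Lo, H/Hi, H/Mid, T/Lo, T/Hi, T/Mid.
{wpMh, wpMf, wpLh, wpLf} → row (1,7) (1,7) (1,7) (8,1) (8,1) (8,1)
{wrMh, wrLh} → row (5,5) (5,5) (5,5) (5,5) (5,5) (5,5)
{wrMf, wrLf} → row (7,8) (7,8) (7,8) (7,8) (7,8) (7,8)
{wsMh, wsMf, wsLh, wsLf} → row (9,9) (9,9) (9,9) (9,9) (9,9) (9,9)
{xpMh, xpMf, xrMh, xrMf, xsMh, xsMf} → row (0,3) (0,3) (0,3) (6,1) (6,1) (6,1)
{xpLh, xpLf, xrLh, xrLf, xsLh, xsLf} → row (7,3) (1,4) (9,9) (7,3) (1,4) (9,9)
That's 6 distinct rows out of 24 strategies.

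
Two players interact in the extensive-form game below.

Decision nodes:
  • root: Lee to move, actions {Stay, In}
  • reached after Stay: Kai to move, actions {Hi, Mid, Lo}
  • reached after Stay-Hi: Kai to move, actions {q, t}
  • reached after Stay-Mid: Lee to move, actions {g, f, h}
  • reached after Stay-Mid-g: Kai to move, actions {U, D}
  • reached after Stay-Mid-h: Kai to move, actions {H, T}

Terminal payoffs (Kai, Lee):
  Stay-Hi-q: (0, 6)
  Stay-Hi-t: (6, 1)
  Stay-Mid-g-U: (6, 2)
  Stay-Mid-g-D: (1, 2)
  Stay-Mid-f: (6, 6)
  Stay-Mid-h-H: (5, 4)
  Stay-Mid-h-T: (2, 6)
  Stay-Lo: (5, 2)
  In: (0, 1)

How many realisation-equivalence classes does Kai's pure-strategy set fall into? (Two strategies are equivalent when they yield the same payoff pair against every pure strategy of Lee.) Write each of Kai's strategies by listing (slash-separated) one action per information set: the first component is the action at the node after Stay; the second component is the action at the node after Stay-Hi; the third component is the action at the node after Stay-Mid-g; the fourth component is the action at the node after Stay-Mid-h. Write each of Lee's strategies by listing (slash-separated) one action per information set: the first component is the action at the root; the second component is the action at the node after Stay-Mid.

7

Kai has 24 pure strategies: Hi/q/U/H, Hi/q/U/T, Hi/q/D/H, Hi/q/D/T, Hi/t/U/H, Hi/t/U/T, Hi/t/D/H, Hi/t/D/T, Mid/q/U/H, Mid/q/U/T, Mid/q/D/H, Mid/q/D/T, Mid/t/U/H, Mid/t/U/T, Mid/t/D/H, Mid/t/D/T, Lo/q/U/H, Lo/q/U/T, Lo/q/D/H, Lo/q/D/T, Lo/t/U/H, Lo/t/U/T, Lo/t/D/H, Lo/t/D/T. Columns: Stay/g, Stay/f, Stay/h, In/g, In/f, In/h.
{Hi/q/U/H, Hi/q/U/T, Hi/q/D/H, Hi/q/D/T} → row (0,6) (0,6) (0,6) (0,1) (0,1) (0,1)
{Hi/t/U/H, Hi/t/U/T, Hi/t/D/H, Hi/t/D/T} → row (6,1) (6,1) (6,1) (0,1) (0,1) (0,1)
{Mid/q/U/H, Mid/t/U/H} → row (6,2) (6,6) (5,4) (0,1) (0,1) (0,1)
{Mid/q/U/T, Mid/t/U/T} → row (6,2) (6,6) (2,6) (0,1) (0,1) (0,1)
{Mid/q/D/H, Mid/t/D/H} → row (1,2) (6,6) (5,4) (0,1) (0,1) (0,1)
{Mid/q/D/T, Mid/t/D/T} → row (1,2) (6,6) (2,6) (0,1) (0,1) (0,1)
{Lo/q/U/H, Lo/q/U/T, Lo/q/D/H, Lo/q/D/T, Lo/t/U/H, Lo/t/U/T, Lo/t/D/H, Lo/t/D/T} → row (5,2) (5,2) (5,2) (0,1) (0,1) (0,1)
That's 7 distinct rows out of 24 strategies.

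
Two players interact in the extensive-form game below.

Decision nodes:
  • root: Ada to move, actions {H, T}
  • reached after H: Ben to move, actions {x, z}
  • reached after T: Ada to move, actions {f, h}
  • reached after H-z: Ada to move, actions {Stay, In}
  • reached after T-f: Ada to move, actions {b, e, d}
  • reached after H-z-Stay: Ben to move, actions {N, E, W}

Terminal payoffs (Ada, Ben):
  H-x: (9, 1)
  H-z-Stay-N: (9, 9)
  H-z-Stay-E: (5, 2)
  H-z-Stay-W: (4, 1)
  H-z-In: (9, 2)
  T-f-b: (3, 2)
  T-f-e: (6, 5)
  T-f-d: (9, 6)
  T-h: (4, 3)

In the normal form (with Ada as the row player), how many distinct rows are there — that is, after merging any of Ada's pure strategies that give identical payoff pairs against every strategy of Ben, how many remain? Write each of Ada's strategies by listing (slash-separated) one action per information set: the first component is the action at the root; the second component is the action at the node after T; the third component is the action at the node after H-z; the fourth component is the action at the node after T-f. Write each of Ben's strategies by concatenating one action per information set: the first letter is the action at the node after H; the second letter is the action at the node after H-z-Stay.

Ada has 24 pure strategies: H/f/Stay/b, H/f/Stay/e, H/f/Stay/d, H/f/In/b, H/f/In/e, H/f/In/d, H/h/Stay/b, H/h/Stay/e, H/h/Stay/d, H/h/In/b, H/h/In/e, H/h/In/d, T/f/Stay/b, T/f/Stay/e, T/f/Stay/d, T/f/In/b, T/f/In/e, T/f/In/d, T/h/Stay/b, T/h/Stay/e, T/h/Stay/d, T/h/In/b, T/h/In/e, T/h/In/d. Columns: xN, xE, xW, zN, zE, zW.
{H/f/Stay/b, H/f/Stay/e, H/f/Stay/d, H/h/Stay/b, H/h/Stay/e, H/h/Stay/d} → row (9,1) (9,1) (9,1) (9,9) (5,2) (4,1)
{H/f/In/b, H/f/In/e, H/f/In/d, H/h/In/b, H/h/In/e, H/h/In/d} → row (9,1) (9,1) (9,1) (9,2) (9,2) (9,2)
{T/f/Stay/b, T/f/In/b} → row (3,2) (3,2) (3,2) (3,2) (3,2) (3,2)
{T/f/Stay/e, T/f/In/e} → row (6,5) (6,5) (6,5) (6,5) (6,5) (6,5)
{T/f/Stay/d, T/f/In/d} → row (9,6) (9,6) (9,6) (9,6) (9,6) (9,6)
{T/h/Stay/b, T/h/Stay/e, T/h/Stay/d, T/h/In/b, T/h/In/e, T/h/In/d} → row (4,3) (4,3) (4,3) (4,3) (4,3) (4,3)
That's 6 distinct rows out of 24 strategies.

6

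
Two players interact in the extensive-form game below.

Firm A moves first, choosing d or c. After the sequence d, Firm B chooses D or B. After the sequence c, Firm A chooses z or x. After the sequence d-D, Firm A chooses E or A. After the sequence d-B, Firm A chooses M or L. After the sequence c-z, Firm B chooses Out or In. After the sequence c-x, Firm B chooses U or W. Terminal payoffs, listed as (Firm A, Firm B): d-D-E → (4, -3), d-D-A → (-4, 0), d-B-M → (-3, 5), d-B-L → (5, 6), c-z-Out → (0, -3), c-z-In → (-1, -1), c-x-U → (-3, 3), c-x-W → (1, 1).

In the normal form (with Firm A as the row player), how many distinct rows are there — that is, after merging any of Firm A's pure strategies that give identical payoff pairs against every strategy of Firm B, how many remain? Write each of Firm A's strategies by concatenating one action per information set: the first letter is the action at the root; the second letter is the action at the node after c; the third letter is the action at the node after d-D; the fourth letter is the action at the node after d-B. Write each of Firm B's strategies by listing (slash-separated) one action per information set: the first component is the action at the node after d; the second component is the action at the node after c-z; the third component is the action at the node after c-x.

6

Firm A has 16 pure strategies: dzEM, dzEL, dzAM, dzAL, dxEM, dxEL, dxAM, dxAL, czEM, czEL, czAM, czAL, cxEM, cxEL, cxAM, cxAL. Columns: D/Out/U, D/Out/W, D/In/U, D/In/W, B/Out/U, B/Out/W, B/In/U, B/In/W.
{dzEM, dxEM} → row (4,-3) (4,-3) (4,-3) (4,-3) (-3,5) (-3,5) (-3,5) (-3,5)
{dzEL, dxEL} → row (4,-3) (4,-3) (4,-3) (4,-3) (5,6) (5,6) (5,6) (5,6)
{dzAM, dxAM} → row (-4,0) (-4,0) (-4,0) (-4,0) (-3,5) (-3,5) (-3,5) (-3,5)
{dzAL, dxAL} → row (-4,0) (-4,0) (-4,0) (-4,0) (5,6) (5,6) (5,6) (5,6)
{czEM, czEL, czAM, czAL} → row (0,-3) (0,-3) (-1,-1) (-1,-1) (0,-3) (0,-3) (-1,-1) (-1,-1)
{cxEM, cxEL, cxAM, cxAL} → row (-3,3) (1,1) (-3,3) (1,1) (-3,3) (1,1) (-3,3) (1,1)
That's 6 distinct rows out of 16 strategies.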